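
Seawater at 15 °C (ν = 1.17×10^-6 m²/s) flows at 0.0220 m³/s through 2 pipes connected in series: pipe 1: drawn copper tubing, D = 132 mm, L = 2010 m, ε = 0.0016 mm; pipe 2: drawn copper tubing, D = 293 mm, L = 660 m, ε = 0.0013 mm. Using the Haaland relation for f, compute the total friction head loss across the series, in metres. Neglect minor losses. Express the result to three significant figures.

Pipe 1: V = 1.608 m/s, Re = 1.81×10^5, ε/D = 1.21×10^-5, f = 0.01587, h_1 = f(L/D)V²/2g = 31.83 m
Pipe 2: V = 0.3263 m/s, Re = 8.17×10^4, ε/D = 4.44×10^-6, f = 0.01861, h_2 = f(L/D)V²/2g = 0.2275 m
Series → Q common, losses add: H = Σh = 32.05 m

H ≈ 32.1 m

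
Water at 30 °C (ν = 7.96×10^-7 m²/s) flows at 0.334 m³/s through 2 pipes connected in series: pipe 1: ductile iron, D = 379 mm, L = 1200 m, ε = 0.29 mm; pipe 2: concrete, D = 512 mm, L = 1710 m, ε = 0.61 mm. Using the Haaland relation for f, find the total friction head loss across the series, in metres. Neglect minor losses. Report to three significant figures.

H ≈ 35.7 m

Pipe 1: V = 2.961 m/s, Re = 1.41×10^6, ε/D = 7.65×10^-4, f = 0.01868, h_1 = f(L/D)V²/2g = 26.43 m
Pipe 2: V = 1.622 m/s, Re = 1.04×10^6, ε/D = 0.00119, f = 0.02077, h_2 = f(L/D)V²/2g = 9.303 m
Series → Q common, losses add: H = Σh = 35.73 m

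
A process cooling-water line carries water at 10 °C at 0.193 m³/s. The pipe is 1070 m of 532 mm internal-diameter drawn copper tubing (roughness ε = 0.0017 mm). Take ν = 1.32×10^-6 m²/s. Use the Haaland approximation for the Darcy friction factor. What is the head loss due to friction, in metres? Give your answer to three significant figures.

h_f ≈ 1.08 m

V = 4Q/(πD²) = 4·0.193/(π·0.532²) = 0.8682 m/s
Re = VD/ν = 0.8682·0.532/1.32×10^-6 = 3.50×10^5 → turbulent
ε/D = 0.0017/532 = 3.20×10^-6
Haaland: f = 0.01397
h_f = f(L/D)V²/(2g) = 0.01397·(1070/0.532)·0.8682²/(2·9.81) = 1.079 m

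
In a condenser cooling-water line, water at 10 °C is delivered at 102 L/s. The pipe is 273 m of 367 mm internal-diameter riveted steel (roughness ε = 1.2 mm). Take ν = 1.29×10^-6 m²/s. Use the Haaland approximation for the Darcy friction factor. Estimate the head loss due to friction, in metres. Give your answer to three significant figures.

V = 4Q/(πD²) = 4·0.102/(π·0.367²) = 0.9642 m/s
Re = VD/ν = 0.9642·0.367/1.29×10^-6 = 2.74×10^5 → turbulent
ε/D = 1.2/367 = 0.00327
Haaland: f = 0.02728
h_f = f(L/D)V²/(2g) = 0.02728·(273/0.367)·0.9642²/(2·9.81) = 0.9616 m

h_f ≈ 0.962 m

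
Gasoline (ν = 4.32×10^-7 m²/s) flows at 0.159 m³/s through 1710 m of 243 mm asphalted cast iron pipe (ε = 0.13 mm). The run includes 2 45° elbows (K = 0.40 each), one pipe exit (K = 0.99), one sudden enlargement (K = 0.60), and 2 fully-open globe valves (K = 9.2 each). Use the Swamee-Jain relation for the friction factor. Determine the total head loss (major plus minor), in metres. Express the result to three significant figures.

H_L ≈ 85.3 m

V = 4Q/(πD²) = 3.428 m/s; V²/2g = 0.5991 m
Re = 1.93×10^6, ε/D = 5.35×10^-4 → f = 0.01728 (Swamee-Jain)
Major: h_f = f(L/D)·V²/2g = 0.01728·7037·0.5991 = 72.86 m
Minor: ΣK = 20.8; h_m = ΣK·V²/2g = 12.46 m
Total H_L = 72.86 + 12.46 = 85.31 m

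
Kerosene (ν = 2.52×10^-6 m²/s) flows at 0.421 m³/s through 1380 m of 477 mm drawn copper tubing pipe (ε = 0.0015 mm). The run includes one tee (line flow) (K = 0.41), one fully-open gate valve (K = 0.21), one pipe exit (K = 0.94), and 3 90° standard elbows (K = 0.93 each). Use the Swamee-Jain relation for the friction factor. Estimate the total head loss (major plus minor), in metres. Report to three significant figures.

V = 4Q/(πD²) = 2.356 m/s; V²/2g = 0.2829 m
Re = 4.46×10^5, ε/D = 3.14×10^-6 → f = 0.01341 (Swamee-Jain)
Major: h_f = f(L/D)·V²/2g = 0.01341·2893·0.2829 = 10.98 m
Minor: ΣK = 4.35; h_m = ΣK·V²/2g = 1.231 m
Total H_L = 10.98 + 1.231 = 12.21 m

H_L ≈ 12.2 m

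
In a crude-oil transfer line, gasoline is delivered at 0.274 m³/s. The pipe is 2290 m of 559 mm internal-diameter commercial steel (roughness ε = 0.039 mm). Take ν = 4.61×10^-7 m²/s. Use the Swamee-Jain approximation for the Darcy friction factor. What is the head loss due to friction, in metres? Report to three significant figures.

h_f ≈ 3.30 m

V = 4Q/(πD²) = 4·0.274/(π·0.559²) = 1.116 m/s
Re = VD/ν = 1.116·0.559/4.61×10^-7 = 1.35×10^6 → turbulent
ε/D = 0.039/559 = 6.98×10^-5
Swamee-Jain: f = 0.01268
h_f = f(L/D)V²/(2g) = 0.01268·(2290/0.559)·1.116²/(2·9.81) = 3.300 m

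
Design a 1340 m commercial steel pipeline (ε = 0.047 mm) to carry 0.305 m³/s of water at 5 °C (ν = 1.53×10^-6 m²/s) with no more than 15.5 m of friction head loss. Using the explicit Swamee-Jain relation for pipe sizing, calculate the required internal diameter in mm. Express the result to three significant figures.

Swamee-Jain (Type III): D = 0.66·[ε^1.25·(LQ²/(gh_f))^4.75 + ν·Q^9.4·(L/(gh_f))^5.2]^0.04
LQ²/(gh_f) = 0.8198; L/(gh_f) = 8.813
Term 1 = ε^1.25·(…)^4.75 = 1.51×10^-6; Term 2 = ν·Q^9.4·(…)^5.2 = 1.79×10^-6
D = 0.66·(1.51×10^-6 + 1.79×10^-6)^0.04 = 0.3984 m = 398 mm
Check: V = 2.45 m/s, Re = 6.37×10^5, f = 0.01431, h_f = 14.7 m ≈ 15.5 m ✓

D ≈ 398 mm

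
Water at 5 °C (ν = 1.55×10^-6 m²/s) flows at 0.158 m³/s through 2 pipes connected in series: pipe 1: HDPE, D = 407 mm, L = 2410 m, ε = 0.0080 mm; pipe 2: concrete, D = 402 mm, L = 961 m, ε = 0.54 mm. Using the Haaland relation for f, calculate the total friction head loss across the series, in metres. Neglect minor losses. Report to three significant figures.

Pipe 1: V = 1.214 m/s, Re = 3.19×10^5, ε/D = 1.97×10^-5, f = 0.01435, h_1 = f(L/D)V²/2g = 6.388 m
Pipe 2: V = 1.245 m/s, Re = 3.23×10^5, ε/D = 0.00134, f = 0.02182, h_2 = f(L/D)V²/2g = 4.119 m
Series → Q common, losses add: H = Σh = 10.51 m

H ≈ 10.5 m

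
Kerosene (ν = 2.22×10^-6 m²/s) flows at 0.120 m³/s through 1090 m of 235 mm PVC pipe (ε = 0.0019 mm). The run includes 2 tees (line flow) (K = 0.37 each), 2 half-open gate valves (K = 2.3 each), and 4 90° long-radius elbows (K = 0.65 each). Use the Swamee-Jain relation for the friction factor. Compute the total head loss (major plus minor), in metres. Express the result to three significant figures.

H_L ≈ 29.4 m

V = 4Q/(πD²) = 2.767 m/s; V²/2g = 0.3901 m
Re = 2.93×10^5, ε/D = 8.09×10^-6 → f = 0.01453 (Swamee-Jain)
Major: h_f = f(L/D)·V²/2g = 0.01453·4638·0.3901 = 26.30 m
Minor: ΣK = 7.94; h_m = ΣK·V²/2g = 3.098 m
Total H_L = 26.30 + 3.098 = 29.40 m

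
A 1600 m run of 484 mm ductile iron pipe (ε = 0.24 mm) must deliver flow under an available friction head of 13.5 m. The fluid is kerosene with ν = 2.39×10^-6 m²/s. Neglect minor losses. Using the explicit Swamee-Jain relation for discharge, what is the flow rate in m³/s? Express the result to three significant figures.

Swamee-Jain (Type II): Q = -0.965·√(gD⁵h_f/L)·ln[ε/(3.7D) + √(3.17ν²L/(gD³h_f))]
√(gD⁵h_f/L) = √(9.81·0.484⁵·13.5/1600) = 0.04689
ε/(3.7D) = 1.34×10^-4; √(3.17ν²L/(gD³h_f)) = 4.39×10^-5
Q = -0.965·0.04689·ln(1.779×10^-4) = 0.3907 m³/s
Check: V = 2.12 m/s, Re = 4.30×10^5, f = 0.01789, h_f = 13.6 m ≈ 13.5 m ✓

Q ≈ 0.391 m³/s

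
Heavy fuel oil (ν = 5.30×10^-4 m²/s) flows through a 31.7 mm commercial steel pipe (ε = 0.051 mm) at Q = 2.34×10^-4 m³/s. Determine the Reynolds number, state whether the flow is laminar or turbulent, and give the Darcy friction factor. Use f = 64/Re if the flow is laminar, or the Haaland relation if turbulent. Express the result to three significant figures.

Re ≈ 17.7; laminar; f = 64/Re ≈ 3.61

V = 4Q/(πD²) = 0.2965 m/s
Re = VD/ν = 0.2965·0.0317/5.30×10^-4 = 17.7
Re < 2300 → laminar → f = 64/Re = 3.609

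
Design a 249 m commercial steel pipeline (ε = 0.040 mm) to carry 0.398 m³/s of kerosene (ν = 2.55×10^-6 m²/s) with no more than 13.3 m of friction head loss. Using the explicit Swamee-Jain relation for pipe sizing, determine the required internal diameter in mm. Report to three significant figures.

D ≈ 327 mm

Swamee-Jain (Type III): D = 0.66·[ε^1.25·(LQ²/(gh_f))^4.75 + ν·Q^9.4·(L/(gh_f))^5.2]^0.04
LQ²/(gh_f) = 0.3023; L/(gh_f) = 1.908
Term 1 = ε^1.25·(…)^4.75 = 1.08×10^-8; Term 2 = ν·Q^9.4·(…)^5.2 = 1.27×10^-8
D = 0.66·(1.08×10^-8 + 1.27×10^-8)^0.04 = 0.3269 m = 327 mm
Check: V = 4.74 m/s, Re = 6.08×10^5, f = 0.01443, h_f = 12.6 m ≈ 13.3 m ✓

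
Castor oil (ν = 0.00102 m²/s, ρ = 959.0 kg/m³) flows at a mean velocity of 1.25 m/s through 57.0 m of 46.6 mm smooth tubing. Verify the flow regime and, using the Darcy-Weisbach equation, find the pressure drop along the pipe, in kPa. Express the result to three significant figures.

Re = VD/ν = 1.25·0.04660/0.00102 = 57.1 → laminar (Re < 2300)
f = 64/Re = 1.121
h_f = f(L/D)V²/(2g) = 1.121·(57.0/0.04660)·1.25²/(2·9.81) = 109.2 m
Δp = ρg·h_f = 959.0·9.81·109.2 = 1027 kPa

Δp ≈ 1030 kPa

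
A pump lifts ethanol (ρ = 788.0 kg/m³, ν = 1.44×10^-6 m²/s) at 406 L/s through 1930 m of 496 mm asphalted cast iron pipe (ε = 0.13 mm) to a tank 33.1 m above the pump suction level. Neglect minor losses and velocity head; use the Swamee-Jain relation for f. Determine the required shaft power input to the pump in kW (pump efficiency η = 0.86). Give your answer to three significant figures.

P_shaft ≈ 171 kW

V = 4Q/(πD²) = 2.101 m/s; Re = 7.24×10^5; ε/D = 2.62×10^-4; f = 0.01567
h_f = f(L/D)V²/2g = 13.72 m
Total head H = z + h_f = 33.1 + 13.72 = 46.82 m
P_hyd = ρgQH = 788.0·9.81·0.406·46.82 = 147.0 kW
P_shaft = P_hyd/η = 147.0/0.86 = 170.9 kW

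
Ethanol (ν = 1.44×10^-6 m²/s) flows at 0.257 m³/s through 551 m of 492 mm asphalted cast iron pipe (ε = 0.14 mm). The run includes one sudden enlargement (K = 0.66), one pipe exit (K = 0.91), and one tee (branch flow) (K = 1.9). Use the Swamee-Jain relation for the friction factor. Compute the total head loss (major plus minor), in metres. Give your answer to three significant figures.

V = 4Q/(πD²) = 1.352 m/s; V²/2g = 0.09314 m
Re = 4.62×10^5, ε/D = 2.85×10^-4 → f = 0.01634 (Swamee-Jain)
Major: h_f = f(L/D)·V²/2g = 0.01634·1120·0.09314 = 1.705 m
Minor: ΣK = 3.47; h_m = ΣK·V²/2g = 0.3232 m
Total H_L = 1.705 + 0.3232 = 2.028 m

H_L ≈ 2.03 m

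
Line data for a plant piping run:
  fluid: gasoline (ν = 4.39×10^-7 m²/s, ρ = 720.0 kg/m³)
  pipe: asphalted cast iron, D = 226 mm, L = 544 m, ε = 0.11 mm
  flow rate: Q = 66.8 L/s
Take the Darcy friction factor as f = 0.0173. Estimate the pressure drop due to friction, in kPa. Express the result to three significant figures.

V = 4Q/(πD²) = 4·0.0668/(π·0.226²) = 1.665 m/s
h_f = f(L/D)V²/(2g) = 0.01730·(544/0.226)·1.665²/(2·9.81) = 5.885 m
Δp = ρg·h_f = 720.0·9.81·5.885 = 41.57 kPa

Δp ≈ 41.6 kPa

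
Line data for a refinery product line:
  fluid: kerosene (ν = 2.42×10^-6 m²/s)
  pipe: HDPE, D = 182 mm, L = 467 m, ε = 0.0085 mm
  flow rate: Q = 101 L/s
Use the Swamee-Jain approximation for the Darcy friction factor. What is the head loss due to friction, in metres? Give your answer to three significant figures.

h_f ≈ 29.5 m

V = 4Q/(πD²) = 4·0.101/(π·0.182²) = 3.882 m/s
Re = VD/ν = 3.882·0.182/2.42×10^-6 = 2.92×10^5 → turbulent
ε/D = 0.0085/182 = 4.67×10^-5
Swamee-Jain: f = 0.01497
h_f = f(L/D)V²/(2g) = 0.01497·(467/0.182)·3.882²/(2·9.81) = 29.50 m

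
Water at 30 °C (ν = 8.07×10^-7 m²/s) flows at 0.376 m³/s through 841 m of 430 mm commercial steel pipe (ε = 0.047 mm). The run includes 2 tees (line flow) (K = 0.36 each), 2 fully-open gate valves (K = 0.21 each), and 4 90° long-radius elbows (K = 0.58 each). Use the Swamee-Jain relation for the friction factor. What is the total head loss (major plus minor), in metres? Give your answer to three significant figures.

V = 4Q/(πD²) = 2.589 m/s; V²/2g = 0.3417 m
Re = 1.38×10^6, ε/D = 1.09×10^-4 → f = 0.01333 (Swamee-Jain)
Major: h_f = f(L/D)·V²/2g = 0.01333·1956·0.3417 = 8.906 m
Minor: ΣK = 3.46; h_m = ΣK·V²/2g = 1.182 m
Total H_L = 8.906 + 1.182 = 10.09 m

H_L ≈ 10.1 m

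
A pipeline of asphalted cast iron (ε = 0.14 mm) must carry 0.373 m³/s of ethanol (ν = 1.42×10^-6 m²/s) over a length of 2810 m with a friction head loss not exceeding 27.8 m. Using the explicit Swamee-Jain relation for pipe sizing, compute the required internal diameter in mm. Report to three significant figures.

Swamee-Jain (Type III): D = 0.66·[ε^1.25·(LQ²/(gh_f))^4.75 + ν·Q^9.4·(L/(gh_f))^5.2]^0.04
LQ²/(gh_f) = 1.434; L/(gh_f) = 10.30
Term 1 = ε^1.25·(…)^4.75 = 8.43×10^-5; Term 2 = ν·Q^9.4·(…)^5.2 = 2.48×10^-5
D = 0.66·(8.43×10^-5 + 2.48×10^-5)^0.04 = 0.4582 m = 458 mm
Check: V = 2.26 m/s, Re = 7.30×10^5, f = 0.01605, h_f = 25.7 m ≈ 27.8 m ✓

D ≈ 458 mm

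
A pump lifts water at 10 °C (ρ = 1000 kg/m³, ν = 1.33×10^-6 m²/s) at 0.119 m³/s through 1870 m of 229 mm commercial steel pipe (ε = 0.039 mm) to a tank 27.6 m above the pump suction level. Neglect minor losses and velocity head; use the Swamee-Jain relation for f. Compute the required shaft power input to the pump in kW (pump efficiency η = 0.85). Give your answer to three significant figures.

P_shaft ≈ 111 kW

V = 4Q/(πD²) = 2.889 m/s; Re = 4.97×10^5; ε/D = 1.70×10^-4; f = 0.01523
h_f = f(L/D)V²/2g = 52.92 m
Total head H = z + h_f = 27.6 + 52.92 = 80.52 m
P_hyd = ρgQH = 1000·9.81·0.119·80.52 = 94.00 kW
P_shaft = P_hyd/η = 94.00/0.85 = 110.6 kW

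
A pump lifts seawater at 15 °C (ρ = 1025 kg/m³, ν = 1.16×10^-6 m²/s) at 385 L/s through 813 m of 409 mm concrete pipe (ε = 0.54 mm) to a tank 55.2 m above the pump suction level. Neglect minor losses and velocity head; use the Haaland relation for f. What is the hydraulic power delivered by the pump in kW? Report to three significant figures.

V = 4Q/(πD²) = 2.930 m/s; Re = 1.03×10^6; ε/D = 0.00132; f = 0.02129
h_f = f(L/D)V²/2g = 18.52 m
Total head H = z + h_f = 55.2 + 18.52 = 73.72 m
P_hyd = ρgQH = 1025·9.81·0.385·73.72 = 285.4 kW

P_hyd ≈ 285 kW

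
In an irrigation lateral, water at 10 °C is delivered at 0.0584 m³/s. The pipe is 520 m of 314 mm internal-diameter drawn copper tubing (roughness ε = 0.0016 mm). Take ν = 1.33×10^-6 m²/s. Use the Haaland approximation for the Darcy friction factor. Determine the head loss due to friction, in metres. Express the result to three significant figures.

V = 4Q/(πD²) = 4·0.0584/(π·0.314²) = 0.7542 m/s
Re = VD/ν = 0.7542·0.314/1.33×10^-6 = 1.78×10^5 → turbulent
ε/D = 0.0016/314 = 5.10×10^-6
Haaland: f = 0.01588
h_f = f(L/D)V²/(2g) = 0.01588·(520/0.314)·0.7542²/(2·9.81) = 0.7625 m

h_f ≈ 0.762 m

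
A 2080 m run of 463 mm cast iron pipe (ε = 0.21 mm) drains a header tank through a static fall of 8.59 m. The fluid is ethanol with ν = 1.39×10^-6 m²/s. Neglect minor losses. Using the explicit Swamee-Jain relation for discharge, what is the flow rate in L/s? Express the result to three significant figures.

Q ≈ 247 L/s

Swamee-Jain (Type II): Q = -0.965·√(gD⁵h_f/L)·ln[ε/(3.7D) + √(3.17ν²L/(gD³h_f))]
√(gD⁵h_f/L) = √(9.81·0.463⁵·8.59/2080) = 0.02936
ε/(3.7D) = 1.23×10^-4; √(3.17ν²L/(gD³h_f)) = 3.90×10^-5
Q = -0.965·0.02936·ln(1.616×10^-4) = 0.2473 m³/s
Check: V = 1.47 m/s, Re = 4.89×10^5, f = 0.01750, h_f = 8.65 m ≈ 8.59 m ✓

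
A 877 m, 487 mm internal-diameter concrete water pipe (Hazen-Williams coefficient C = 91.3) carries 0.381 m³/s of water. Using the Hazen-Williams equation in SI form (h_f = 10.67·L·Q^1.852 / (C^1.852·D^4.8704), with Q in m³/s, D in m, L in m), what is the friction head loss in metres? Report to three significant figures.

h_f ≈ 12.2 m

h_f = 10.67·877·0.381^1.852 / (91.3^1.852·0.487^4.8704) = 12.19 m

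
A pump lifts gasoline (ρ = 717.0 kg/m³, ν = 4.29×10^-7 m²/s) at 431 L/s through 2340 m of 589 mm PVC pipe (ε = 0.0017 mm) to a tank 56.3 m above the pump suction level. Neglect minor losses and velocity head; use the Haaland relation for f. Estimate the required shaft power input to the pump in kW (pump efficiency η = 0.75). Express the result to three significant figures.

V = 4Q/(πD²) = 1.582 m/s; Re = 2.17×10^6; ε/D = 2.89×10^-6; f = 0.01029
h_f = f(L/D)V²/2g = 5.215 m
Total head H = z + h_f = 56.3 + 5.215 = 61.52 m
P_hyd = ρgQH = 717.0·9.81·0.431·61.52 = 186.5 kW
P_shaft = P_hyd/η = 186.5/0.75 = 248.6 kW

P_shaft ≈ 249 kW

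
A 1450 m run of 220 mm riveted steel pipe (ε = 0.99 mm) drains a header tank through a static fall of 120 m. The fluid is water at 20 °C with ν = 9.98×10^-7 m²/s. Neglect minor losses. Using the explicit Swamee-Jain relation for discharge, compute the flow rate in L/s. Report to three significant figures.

Q ≈ 132 L/s

Swamee-Jain (Type II): Q = -0.965·√(gD⁵h_f/L)·ln[ε/(3.7D) + √(3.17ν²L/(gD³h_f))]
√(gD⁵h_f/L) = √(9.81·0.220⁵·120/1450) = 0.02045
ε/(3.7D) = 0.00122; √(3.17ν²L/(gD³h_f)) = 1.91×10^-5
Q = -0.965·0.02045·ln(0.001235) = 0.1322 m³/s
Check: V = 3.48 m/s, Re = 7.67×10^5, f = 0.02963, h_f = 120 m ≈ 120 m ✓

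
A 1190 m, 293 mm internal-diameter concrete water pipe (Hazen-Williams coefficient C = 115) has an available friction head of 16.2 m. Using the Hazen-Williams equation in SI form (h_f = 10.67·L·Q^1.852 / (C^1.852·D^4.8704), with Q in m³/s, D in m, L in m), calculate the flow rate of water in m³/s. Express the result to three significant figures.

Rearranging: Q = [h_f·C^1.852·D^4.8704 / (10.67·L)]^(1/1.852)
Q = [16.2·115^1.852·0.293^4.8704 / (10.67·1190)]^0.540 = 0.1247 m³/s

Q ≈ 0.125 m³/s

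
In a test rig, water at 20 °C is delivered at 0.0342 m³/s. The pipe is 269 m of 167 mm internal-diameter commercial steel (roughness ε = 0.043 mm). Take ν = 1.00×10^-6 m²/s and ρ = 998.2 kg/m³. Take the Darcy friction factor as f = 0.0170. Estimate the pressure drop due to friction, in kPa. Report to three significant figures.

Δp ≈ 33.3 kPa

V = 4Q/(πD²) = 4·0.0342/(π·0.167²) = 1.561 m/s
h_f = f(L/D)V²/(2g) = 0.01700·(269/0.167)·1.561²/(2·9.81) = 3.402 m
Δp = ρg·h_f = 998.2·9.81·3.402 = 33.32 kPa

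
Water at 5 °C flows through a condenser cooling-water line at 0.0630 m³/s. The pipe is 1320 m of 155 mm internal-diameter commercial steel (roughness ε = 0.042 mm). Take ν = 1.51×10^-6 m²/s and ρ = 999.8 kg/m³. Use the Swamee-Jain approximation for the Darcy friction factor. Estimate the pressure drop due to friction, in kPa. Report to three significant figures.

V = 4Q/(πD²) = 4·0.0630/(π·0.155²) = 3.339 m/s
Re = VD/ν = 3.339·0.155/1.51×10^-6 = 3.43×10^5 → turbulent
ε/D = 0.042/155 = 2.71×10^-4
Swamee-Jain: f = 0.01664
h_f = f(L/D)V²/(2g) = 0.01664·(1320/0.155)·3.339²/(2·9.81) = 80.53 m
Δp = ρg·h_f = 999.8·9.81·80.53 = 789.8 kPa

Δp ≈ 790 kPa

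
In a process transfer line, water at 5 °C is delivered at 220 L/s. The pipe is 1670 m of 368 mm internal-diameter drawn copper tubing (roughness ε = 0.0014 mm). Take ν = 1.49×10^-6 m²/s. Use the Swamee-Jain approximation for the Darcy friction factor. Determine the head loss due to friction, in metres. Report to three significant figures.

h_f ≈ 13.0 m

V = 4Q/(πD²) = 4·0.220/(π·0.368²) = 2.068 m/s
Re = VD/ν = 2.068·0.368/1.49×10^-6 = 5.11×10^5 → turbulent
ε/D = 0.0014/368 = 3.80×10^-6
Swamee-Jain: f = 0.01310
h_f = f(L/D)V²/(2g) = 0.01310·(1670/0.368)·2.068²/(2·9.81) = 12.97 m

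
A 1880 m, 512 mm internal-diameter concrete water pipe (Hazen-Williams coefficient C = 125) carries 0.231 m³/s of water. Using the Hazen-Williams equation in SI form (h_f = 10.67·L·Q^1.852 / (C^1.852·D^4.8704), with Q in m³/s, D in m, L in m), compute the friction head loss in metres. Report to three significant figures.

h_f ≈ 4.53 m

h_f = 10.67·1880·0.231^1.852 / (125^1.852·0.512^4.8704) = 4.531 m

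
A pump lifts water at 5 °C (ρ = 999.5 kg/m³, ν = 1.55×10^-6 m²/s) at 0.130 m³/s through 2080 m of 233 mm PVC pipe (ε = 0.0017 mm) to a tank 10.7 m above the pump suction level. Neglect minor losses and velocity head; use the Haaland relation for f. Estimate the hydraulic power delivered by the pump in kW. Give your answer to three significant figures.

V = 4Q/(πD²) = 3.049 m/s; Re = 4.58×10^5; ε/D = 7.30×10^-6; f = 0.01335
h_f = f(L/D)V²/2g = 56.44 m
Total head H = z + h_f = 10.7 + 56.44 = 67.14 m
P_hyd = ρgQH = 999.5·9.81·0.130·67.14 = 85.59 kW

P_hyd ≈ 85.6 kW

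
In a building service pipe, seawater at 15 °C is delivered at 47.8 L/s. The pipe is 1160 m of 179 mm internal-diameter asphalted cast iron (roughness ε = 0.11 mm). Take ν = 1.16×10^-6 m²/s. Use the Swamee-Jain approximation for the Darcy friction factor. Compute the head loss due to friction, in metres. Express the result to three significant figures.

h_f ≈ 22.6 m

V = 4Q/(πD²) = 4·0.0478/(π·0.179²) = 1.899 m/s
Re = VD/ν = 1.899·0.179/1.16×10^-6 = 2.93×10^5 → turbulent
ε/D = 0.11/179 = 6.15×10^-4
Swamee-Jain: f = 0.01898
h_f = f(L/D)V²/(2g) = 0.01898·(1160/0.179)·1.899²/(2·9.81) = 22.62 m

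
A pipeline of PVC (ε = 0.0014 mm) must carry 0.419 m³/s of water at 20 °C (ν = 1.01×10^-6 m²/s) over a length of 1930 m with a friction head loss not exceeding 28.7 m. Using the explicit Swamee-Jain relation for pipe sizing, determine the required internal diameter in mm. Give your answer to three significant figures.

Swamee-Jain (Type III): D = 0.66·[ε^1.25·(LQ²/(gh_f))^4.75 + ν·Q^9.4·(L/(gh_f))^5.2]^0.04
LQ²/(gh_f) = 1.203; L/(gh_f) = 6.855
Term 1 = ε^1.25·(…)^4.75 = 1.16×10^-7; Term 2 = ν·Q^9.4·(…)^5.2 = 6.31×10^-6
D = 0.66·(1.16×10^-7 + 6.31×10^-6)^0.04 = 0.4091 m = 409 mm
Check: V = 3.19 m/s, Re = 1.29×10^6, f = 0.01122, h_f = 27.4 m ≈ 28.7 m ✓

D ≈ 409 mm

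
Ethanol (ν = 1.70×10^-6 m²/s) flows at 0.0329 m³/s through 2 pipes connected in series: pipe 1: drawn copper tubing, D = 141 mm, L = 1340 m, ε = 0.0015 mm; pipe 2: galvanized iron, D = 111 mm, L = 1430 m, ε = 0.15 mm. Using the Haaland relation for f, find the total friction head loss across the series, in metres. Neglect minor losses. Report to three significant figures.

Pipe 1: V = 2.107 m/s, Re = 1.75×10^5, ε/D = 1.06×10^-5, f = 0.01597, h_1 = f(L/D)V²/2g = 34.35 m
Pipe 2: V = 3.400 m/s, Re = 2.22×10^5, ε/D = 0.00135, f = 0.02212, h_2 = f(L/D)V²/2g = 167.9 m
Series → Q common, losses add: H = Σh = 202.3 m

H ≈ 202 m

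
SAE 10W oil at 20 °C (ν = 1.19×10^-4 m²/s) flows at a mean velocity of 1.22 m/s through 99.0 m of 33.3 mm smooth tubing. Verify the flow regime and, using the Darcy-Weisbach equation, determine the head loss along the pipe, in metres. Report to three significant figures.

h_f ≈ 42.3 m

Re = VD/ν = 1.22·0.03330/1.19×10^-4 = 341 → laminar (Re < 2300)
f = 64/Re = 0.1875
h_f = f(L/D)V²/(2g) = 0.1875·(99.0/0.03330)·1.22²/(2·9.81) = 42.28 m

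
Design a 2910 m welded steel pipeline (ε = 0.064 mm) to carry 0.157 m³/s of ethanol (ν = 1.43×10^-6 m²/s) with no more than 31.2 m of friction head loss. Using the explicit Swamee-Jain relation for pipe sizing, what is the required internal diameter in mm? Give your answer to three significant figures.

D ≈ 317 mm

Swamee-Jain (Type III): D = 0.66·[ε^1.25·(LQ²/(gh_f))^4.75 + ν·Q^9.4·(L/(gh_f))^5.2]^0.04
LQ²/(gh_f) = 0.2344; L/(gh_f) = 9.508
Term 1 = ε^1.25·(…)^4.75 = 5.82×10^-9; Term 2 = ν·Q^9.4·(…)^5.2 = 4.82×10^-9
D = 0.66·(5.82×10^-9 + 4.82×10^-9)^0.04 = 0.3167 m = 317 mm
Check: V = 1.99 m/s, Re = 4.41×10^5, f = 0.01570, h_f = 29.2 m ≈ 31.2 m ✓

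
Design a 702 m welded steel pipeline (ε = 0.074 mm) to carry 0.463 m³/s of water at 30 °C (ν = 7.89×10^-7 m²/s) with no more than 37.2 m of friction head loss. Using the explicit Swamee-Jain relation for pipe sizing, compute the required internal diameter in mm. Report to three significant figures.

D ≈ 349 mm

Swamee-Jain (Type III): D = 0.66·[ε^1.25·(LQ²/(gh_f))^4.75 + ν·Q^9.4·(L/(gh_f))^5.2]^0.04
LQ²/(gh_f) = 0.4124; L/(gh_f) = 1.924
Term 1 = ε^1.25·(…)^4.75 = 1.02×10^-7; Term 2 = ν·Q^9.4·(…)^5.2 = 1.70×10^-8
D = 0.66·(1.02×10^-7 + 1.70×10^-8)^0.04 = 0.3488 m = 349 mm
Check: V = 4.85 m/s, Re = 2.14×10^6, f = 0.01443, h_f = 34.8 m ≈ 37.2 m ✓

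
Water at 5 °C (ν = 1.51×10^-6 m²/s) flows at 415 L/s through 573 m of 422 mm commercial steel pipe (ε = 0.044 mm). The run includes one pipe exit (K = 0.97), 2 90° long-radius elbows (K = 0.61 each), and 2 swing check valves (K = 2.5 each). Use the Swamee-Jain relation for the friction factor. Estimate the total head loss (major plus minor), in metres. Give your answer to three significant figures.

V = 4Q/(πD²) = 2.967 m/s; V²/2g = 0.4487 m
Re = 8.29×10^5, ε/D = 1.04×10^-4 → f = 0.01379 (Swamee-Jain)
Major: h_f = f(L/D)·V²/2g = 0.01379·1358·0.4487 = 8.402 m
Minor: ΣK = 7.19; h_m = ΣK·V²/2g = 3.226 m
Total H_L = 8.402 + 3.226 = 11.63 m

H_L ≈ 11.6 m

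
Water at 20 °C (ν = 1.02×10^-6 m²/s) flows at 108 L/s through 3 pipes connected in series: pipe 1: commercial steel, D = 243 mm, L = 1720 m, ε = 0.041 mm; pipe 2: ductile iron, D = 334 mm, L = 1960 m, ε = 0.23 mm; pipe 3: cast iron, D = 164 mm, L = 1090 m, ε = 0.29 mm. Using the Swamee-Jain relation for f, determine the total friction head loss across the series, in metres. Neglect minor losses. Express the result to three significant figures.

H ≈ 242 m

Pipe 1: V = 2.329 m/s, Re = 5.55×10^5, ε/D = 1.69×10^-4, f = 0.01507, h_1 = f(L/D)V²/2g = 29.48 m
Pipe 2: V = 1.233 m/s, Re = 4.04×10^5, ε/D = 6.89×10^-4, f = 0.01904, h_2 = f(L/D)V²/2g = 8.652 m
Pipe 3: V = 5.113 m/s, Re = 8.22×10^5, ε/D = 0.00177, f = 0.02300, h_3 = f(L/D)V²/2g = 203.7 m
Series → Q common, losses add: H = Σh = 241.8 m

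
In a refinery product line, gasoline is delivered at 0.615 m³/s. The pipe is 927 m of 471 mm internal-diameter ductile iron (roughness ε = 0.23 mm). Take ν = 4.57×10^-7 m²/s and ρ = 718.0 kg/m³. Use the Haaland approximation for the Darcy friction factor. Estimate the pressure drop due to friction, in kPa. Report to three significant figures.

V = 4Q/(πD²) = 4·0.615/(π·0.471²) = 3.530 m/s
Re = VD/ν = 3.530·0.471/4.57×10^-7 = 3.64×10^6 → turbulent
ε/D = 0.23/471 = 4.88×10^-4
Haaland: f = 0.01677
h_f = f(L/D)V²/(2g) = 0.01677·(927/0.471)·3.530²/(2·9.81) = 20.96 m
Δp = ρg·h_f = 718.0·9.81·20.96 = 147.6 kPa

Δp ≈ 148 kPa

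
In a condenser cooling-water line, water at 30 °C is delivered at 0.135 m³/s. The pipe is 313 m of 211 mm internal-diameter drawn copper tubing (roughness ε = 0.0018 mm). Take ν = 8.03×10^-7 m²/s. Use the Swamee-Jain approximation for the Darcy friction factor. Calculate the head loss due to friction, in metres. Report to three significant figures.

h_f ≈ 13.3 m

V = 4Q/(πD²) = 4·0.135/(π·0.211²) = 3.861 m/s
Re = VD/ν = 3.861·0.211/8.03×10^-7 = 1.01×10^6 → turbulent
ε/D = 0.0018/211 = 8.53×10^-6
Swamee-Jain: f = 0.01179
h_f = f(L/D)V²/(2g) = 0.01179·(313/0.211)·3.861²/(2·9.81) = 13.29 m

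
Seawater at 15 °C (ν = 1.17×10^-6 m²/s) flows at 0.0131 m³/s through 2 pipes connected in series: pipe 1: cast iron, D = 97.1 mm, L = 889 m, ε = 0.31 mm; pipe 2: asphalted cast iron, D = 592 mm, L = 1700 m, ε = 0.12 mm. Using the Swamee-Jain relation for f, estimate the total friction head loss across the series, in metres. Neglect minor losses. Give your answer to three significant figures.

H ≈ 40.5 m

Pipe 1: V = 1.769 m/s, Re = 1.47×10^5, ε/D = 0.00319, f = 0.02771, h_1 = f(L/D)V²/2g = 40.46 m
Pipe 2: V = 0.04759 m/s, Re = 2.41×10^4, ε/D = 2.03×10^-4, f = 0.02520, h_2 = f(L/D)V²/2g = 0.008355 m
Series → Q common, losses add: H = Σh = 40.47 m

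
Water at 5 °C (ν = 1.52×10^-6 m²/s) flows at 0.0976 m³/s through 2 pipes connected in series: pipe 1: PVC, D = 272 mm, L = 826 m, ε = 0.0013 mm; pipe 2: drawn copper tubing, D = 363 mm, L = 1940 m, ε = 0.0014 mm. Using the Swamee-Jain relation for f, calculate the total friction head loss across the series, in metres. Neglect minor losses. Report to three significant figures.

Pipe 1: V = 1.680 m/s, Re = 3.01×10^5, ε/D = 4.78×10^-6, f = 0.01443, h_1 = f(L/D)V²/2g = 6.299 m
Pipe 2: V = 0.9431 m/s, Re = 2.25×10^5, ε/D = 3.86×10^-6, f = 0.01522, h_2 = f(L/D)V²/2g = 3.687 m
Series → Q common, losses add: H = Σh = 9.986 m

H ≈ 9.99 m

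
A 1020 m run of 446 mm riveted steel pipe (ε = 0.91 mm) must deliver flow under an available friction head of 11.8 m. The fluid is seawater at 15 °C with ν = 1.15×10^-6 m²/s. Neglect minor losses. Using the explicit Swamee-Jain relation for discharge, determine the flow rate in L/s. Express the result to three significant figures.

Swamee-Jain (Type II): Q = -0.965·√(gD⁵h_f/L)·ln[ε/(3.7D) + √(3.17ν²L/(gD³h_f))]
√(gD⁵h_f/L) = √(9.81·0.446⁵·11.8/1020) = 0.04475
ε/(3.7D) = 5.51×10^-4; √(3.17ν²L/(gD³h_f)) = 2.04×10^-5
Q = -0.965·0.04475·ln(5.719×10^-4) = 0.3225 m³/s
Check: V = 2.06 m/s, Re = 8.00×10^5, f = 0.02386, h_f = 11.8 m ≈ 11.8 m ✓

Q ≈ 322 L/s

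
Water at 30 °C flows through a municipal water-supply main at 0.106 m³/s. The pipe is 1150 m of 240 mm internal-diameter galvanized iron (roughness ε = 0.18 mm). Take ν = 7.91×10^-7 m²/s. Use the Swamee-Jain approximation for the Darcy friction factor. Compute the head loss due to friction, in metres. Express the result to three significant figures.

h_f ≈ 25.4 m

V = 4Q/(πD²) = 4·0.106/(π·0.240²) = 2.343 m/s
Re = VD/ν = 2.343·0.240/7.91×10^-7 = 7.11×10^5 → turbulent
ε/D = 0.18/240 = 7.50×10^-4
Swamee-Jain: f = 0.01896
h_f = f(L/D)V²/(2g) = 0.01896·(1150/0.240)·2.343²/(2·9.81) = 25.42 m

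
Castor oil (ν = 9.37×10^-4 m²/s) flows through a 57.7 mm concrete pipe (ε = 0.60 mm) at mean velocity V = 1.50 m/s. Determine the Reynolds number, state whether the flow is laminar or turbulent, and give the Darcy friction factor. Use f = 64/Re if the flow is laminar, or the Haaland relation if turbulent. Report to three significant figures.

Re = VD/ν = 1.500·0.0577/9.37×10^-4 = 92.4
Re < 2300 → laminar → f = 64/Re = 0.6929

Re ≈ 92.4; laminar; f = 64/Re ≈ 0.693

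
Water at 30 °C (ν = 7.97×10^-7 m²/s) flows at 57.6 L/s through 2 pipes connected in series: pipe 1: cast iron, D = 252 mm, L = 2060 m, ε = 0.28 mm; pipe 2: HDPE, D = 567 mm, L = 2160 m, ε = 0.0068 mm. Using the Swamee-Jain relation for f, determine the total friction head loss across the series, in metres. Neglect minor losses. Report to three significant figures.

H ≈ 11.9 m

Pipe 1: V = 1.155 m/s, Re = 3.65×10^5, ε/D = 0.00111, f = 0.02103, h_1 = f(L/D)V²/2g = 11.69 m
Pipe 2: V = 0.2281 m/s, Re = 1.62×10^5, ε/D = 1.20×10^-5, f = 0.01628, h_2 = f(L/D)V²/2g = 0.1645 m
Series → Q common, losses add: H = Σh = 11.85 m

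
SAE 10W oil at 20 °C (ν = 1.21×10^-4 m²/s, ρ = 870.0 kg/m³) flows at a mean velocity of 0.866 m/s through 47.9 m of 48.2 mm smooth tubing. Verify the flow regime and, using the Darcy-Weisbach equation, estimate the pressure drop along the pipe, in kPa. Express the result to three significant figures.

Δp ≈ 60.1 kPa

Re = VD/ν = 0.866·0.04820/1.21×10^-4 = 345 → laminar (Re < 2300)
f = 64/Re = 0.1855
h_f = f(L/D)V²/(2g) = 0.1855·(47.9/0.04820)·0.866²/(2·9.81) = 7.047 m
Δp = ρg·h_f = 870.0·9.81·7.047 = 60.15 kPa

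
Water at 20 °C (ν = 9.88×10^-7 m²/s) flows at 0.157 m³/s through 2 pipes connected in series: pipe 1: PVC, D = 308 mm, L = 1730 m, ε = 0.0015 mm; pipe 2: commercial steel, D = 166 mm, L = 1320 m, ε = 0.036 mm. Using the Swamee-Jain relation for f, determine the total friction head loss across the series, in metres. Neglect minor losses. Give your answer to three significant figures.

Pipe 1: V = 2.107 m/s, Re = 6.57×10^5, ε/D = 4.87×10^-6, f = 0.01257, h_1 = f(L/D)V²/2g = 15.98 m
Pipe 2: V = 7.254 m/s, Re = 1.22×10^6, ε/D = 2.17×10^-4, f = 0.01480, h_2 = f(L/D)V²/2g = 315.7 m
Series → Q common, losses add: H = Σh = 331.7 m

H ≈ 332 m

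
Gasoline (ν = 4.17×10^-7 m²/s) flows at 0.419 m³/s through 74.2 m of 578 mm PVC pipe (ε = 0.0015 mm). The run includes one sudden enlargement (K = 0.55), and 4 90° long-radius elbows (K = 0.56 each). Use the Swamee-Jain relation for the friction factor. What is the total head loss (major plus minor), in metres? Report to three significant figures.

H_L ≈ 0.535 m

V = 4Q/(πD²) = 1.597 m/s; V²/2g = 0.1300 m
Re = 2.21×10^6, ε/D = 2.60×10^-6 → f = 0.01031 (Swamee-Jain)
Major: h_f = f(L/D)·V²/2g = 0.01031·128.4·0.1300 = 0.1720 m
Minor: ΣK = 2.79; h_m = ΣK·V²/2g = 0.3626 m
Total H_L = 0.1720 + 0.3626 = 0.5346 m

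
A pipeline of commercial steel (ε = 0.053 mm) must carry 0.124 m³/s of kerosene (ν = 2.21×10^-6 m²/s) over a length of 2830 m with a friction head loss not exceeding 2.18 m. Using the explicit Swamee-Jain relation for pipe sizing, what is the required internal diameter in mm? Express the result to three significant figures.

Swamee-Jain (Type III): D = 0.66·[ε^1.25·(LQ²/(gh_f))^4.75 + ν·Q^9.4·(L/(gh_f))^5.2]^0.04
LQ²/(gh_f) = 2.035; L/(gh_f) = 132.3
Term 1 = ε^1.25·(…)^4.75 = 1.32×10^-4; Term 2 = ν·Q^9.4·(…)^5.2 = 7.16×10^-4
D = 0.66·(1.32×10^-4 + 7.16×10^-4)^0.04 = 0.4974 m = 497 mm
Check: V = 0.638 m/s, Re = 1.44×10^5, f = 0.01735, h_f = 2.05 m ≈ 2.18 m ✓

D ≈ 497 mm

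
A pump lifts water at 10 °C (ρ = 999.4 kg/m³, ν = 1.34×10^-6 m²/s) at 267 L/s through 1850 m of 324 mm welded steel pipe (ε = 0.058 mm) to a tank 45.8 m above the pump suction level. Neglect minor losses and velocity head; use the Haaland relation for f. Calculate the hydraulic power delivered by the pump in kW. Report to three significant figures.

P_hyd ≈ 236 kW

V = 4Q/(πD²) = 3.238 m/s; Re = 7.83×10^5; ε/D = 1.79×10^-4; f = 0.01458
h_f = f(L/D)V²/2g = 44.49 m
Total head H = z + h_f = 45.8 + 44.49 = 90.29 m
P_hyd = ρgQH = 999.4·9.81·0.267·90.29 = 236.3 kW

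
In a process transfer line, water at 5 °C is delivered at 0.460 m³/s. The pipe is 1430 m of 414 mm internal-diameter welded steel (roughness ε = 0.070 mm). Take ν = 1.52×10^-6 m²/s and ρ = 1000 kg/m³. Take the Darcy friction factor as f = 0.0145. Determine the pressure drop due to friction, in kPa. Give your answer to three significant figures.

V = 4Q/(πD²) = 4·0.460/(π·0.414²) = 3.417 m/s
h_f = f(L/D)V²/(2g) = 0.01450·(1430/0.414)·3.417²/(2·9.81) = 29.81 m
Δp = ρg·h_f = 1000·9.81·29.81 = 292.4 kPa

Δp ≈ 292 kPa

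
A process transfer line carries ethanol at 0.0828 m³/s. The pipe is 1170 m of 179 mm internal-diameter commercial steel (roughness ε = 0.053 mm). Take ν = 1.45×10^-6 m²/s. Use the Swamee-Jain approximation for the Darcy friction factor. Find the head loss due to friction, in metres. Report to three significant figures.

h_f ≈ 59.9 m

V = 4Q/(πD²) = 4·0.0828/(π·0.179²) = 3.290 m/s
Re = VD/ν = 3.290·0.179/1.45×10^-6 = 4.06×10^5 → turbulent
ε/D = 0.053/179 = 2.96×10^-4
Swamee-Jain: f = 0.01660
h_f = f(L/D)V²/(2g) = 0.01660·(1170/0.179)·3.290²/(2·9.81) = 59.85 m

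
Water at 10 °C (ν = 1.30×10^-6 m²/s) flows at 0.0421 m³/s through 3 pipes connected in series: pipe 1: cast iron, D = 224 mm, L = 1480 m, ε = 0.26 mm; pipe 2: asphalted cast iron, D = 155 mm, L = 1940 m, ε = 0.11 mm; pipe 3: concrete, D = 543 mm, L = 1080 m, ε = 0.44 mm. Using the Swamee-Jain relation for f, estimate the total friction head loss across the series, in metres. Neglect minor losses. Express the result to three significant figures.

H ≈ 70.7 m

Pipe 1: V = 1.068 m/s, Re = 1.84×10^5, ε/D = 0.00116, f = 0.02191, h_1 = f(L/D)V²/2g = 8.419 m
Pipe 2: V = 2.231 m/s, Re = 2.66×10^5, ε/D = 7.10×10^-4, f = 0.01958, h_2 = f(L/D)V²/2g = 62.17 m
Pipe 3: V = 0.1818 m/s, Re = 7.59×10^4, ε/D = 8.10×10^-4, f = 0.02234, h_3 = f(L/D)V²/2g = 0.07485 m
Series → Q common, losses add: H = Σh = 70.67 m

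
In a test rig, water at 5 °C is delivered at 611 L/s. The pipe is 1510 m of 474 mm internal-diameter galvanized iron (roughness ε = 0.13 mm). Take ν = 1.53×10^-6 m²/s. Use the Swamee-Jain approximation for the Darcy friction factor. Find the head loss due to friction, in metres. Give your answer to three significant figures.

V = 4Q/(πD²) = 4·0.611/(π·0.474²) = 3.463 m/s
Re = VD/ν = 3.463·0.474/1.53×10^-6 = 1.07×10^6 → turbulent
ε/D = 0.13/474 = 2.74×10^-4
Swamee-Jain: f = 0.01547
h_f = f(L/D)V²/(2g) = 0.01547·(1510/0.474)·3.463²/(2·9.81) = 30.12 m

h_f ≈ 30.1 m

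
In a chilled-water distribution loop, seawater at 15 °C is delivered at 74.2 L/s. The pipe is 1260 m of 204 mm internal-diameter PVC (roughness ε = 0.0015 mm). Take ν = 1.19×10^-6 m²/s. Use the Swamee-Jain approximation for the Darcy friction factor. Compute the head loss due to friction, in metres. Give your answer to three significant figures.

V = 4Q/(πD²) = 4·0.0742/(π·0.204²) = 2.270 m/s
Re = VD/ν = 2.270·0.204/1.19×10^-6 = 3.89×10^5 → turbulent
ε/D = 0.0015/204 = 7.35×10^-6
Swamee-Jain: f = 0.01380
h_f = f(L/D)V²/(2g) = 0.01380·(1260/0.204)·2.270²/(2·9.81) = 22.39 m

h_f ≈ 22.4 m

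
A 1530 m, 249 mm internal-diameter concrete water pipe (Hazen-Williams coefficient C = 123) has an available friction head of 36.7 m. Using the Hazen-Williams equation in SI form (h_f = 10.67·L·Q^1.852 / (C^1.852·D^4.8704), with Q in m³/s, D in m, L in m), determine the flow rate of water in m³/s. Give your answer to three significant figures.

Rearranging: Q = [h_f·C^1.852·D^4.8704 / (10.67·L)]^(1/1.852)
Q = [36.7·123^1.852·0.249^4.8704 / (10.67·1530)]^0.540 = 0.1181 m³/s

Q ≈ 0.118 m³/s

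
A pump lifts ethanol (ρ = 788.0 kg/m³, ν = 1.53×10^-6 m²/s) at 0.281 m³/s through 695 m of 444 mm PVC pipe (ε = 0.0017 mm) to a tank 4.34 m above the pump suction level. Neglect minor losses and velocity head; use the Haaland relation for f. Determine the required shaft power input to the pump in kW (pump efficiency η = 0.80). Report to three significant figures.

V = 4Q/(πD²) = 1.815 m/s; Re = 5.27×10^5; ε/D = 3.83×10^-6; f = 0.01299
h_f = f(L/D)V²/2g = 3.412 m
Total head H = z + h_f = 4.34 + 3.412 = 7.752 m
P_hyd = ρgQH = 788.0·9.81·0.281·7.752 = 16.84 kW
P_shaft = P_hyd/η = 16.84/0.80 = 21.05 kW

P_shaft ≈ 21.0 kW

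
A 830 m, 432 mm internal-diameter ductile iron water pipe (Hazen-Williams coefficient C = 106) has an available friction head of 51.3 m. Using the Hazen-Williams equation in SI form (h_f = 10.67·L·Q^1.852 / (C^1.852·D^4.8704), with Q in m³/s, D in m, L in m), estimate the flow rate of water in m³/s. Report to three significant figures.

Rearranging: Q = [h_f·C^1.852·D^4.8704 / (10.67·L)]^(1/1.852)
Q = [51.3·106^1.852·0.432^4.8704 / (10.67·830)]^0.540 = 0.7224 m³/s

Q ≈ 0.722 m³/s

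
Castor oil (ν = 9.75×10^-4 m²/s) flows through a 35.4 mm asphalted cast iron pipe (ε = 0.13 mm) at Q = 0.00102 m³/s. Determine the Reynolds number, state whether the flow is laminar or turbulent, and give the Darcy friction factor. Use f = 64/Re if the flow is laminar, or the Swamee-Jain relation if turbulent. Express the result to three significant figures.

V = 4Q/(πD²) = 1.036 m/s
Re = VD/ν = 1.036·0.0354/9.75×10^-4 = 37.6
Re < 2300 → laminar → f = 64/Re = 1.701

Re ≈ 37.6; laminar; f = 64/Re ≈ 1.70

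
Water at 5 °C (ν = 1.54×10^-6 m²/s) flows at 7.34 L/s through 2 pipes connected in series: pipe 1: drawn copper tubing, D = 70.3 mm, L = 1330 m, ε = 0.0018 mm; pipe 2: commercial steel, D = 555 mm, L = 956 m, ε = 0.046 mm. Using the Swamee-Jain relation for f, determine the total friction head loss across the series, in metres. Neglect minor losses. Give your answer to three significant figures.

H ≈ 64.0 m

Pipe 1: V = 1.891 m/s, Re = 8.63×10^4, ε/D = 2.56×10^-5, f = 0.01857, h_1 = f(L/D)V²/2g = 64.03 m
Pipe 2: V = 0.03034 m/s, Re = 1.09×10^4, ε/D = 8.29×10^-5, f = 0.03038, h_2 = f(L/D)V²/2g = 0.002455 m
Series → Q common, losses add: H = Σh = 64.03 m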